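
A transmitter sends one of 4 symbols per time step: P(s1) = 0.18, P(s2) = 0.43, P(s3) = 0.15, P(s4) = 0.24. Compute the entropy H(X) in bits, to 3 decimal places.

1.874 bits

H = −Σ pᵢ log₂ pᵢ.
−0.18·log₂(0.18) = 0.4453
−0.43·log₂(0.43) = 0.5236
−0.15·log₂(0.15) = 0.4105
−0.24·log₂(0.24) = 0.4941
Sum ≈ 1.8736 → 1.874 bits.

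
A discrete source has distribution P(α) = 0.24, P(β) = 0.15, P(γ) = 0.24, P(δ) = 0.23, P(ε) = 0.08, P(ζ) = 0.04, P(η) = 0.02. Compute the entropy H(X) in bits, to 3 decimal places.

2.477 bits

H = −Σ pᵢ log₂ pᵢ.
−0.24·log₂(0.24) = 0.4941
−0.15·log₂(0.15) = 0.4105
−0.24·log₂(0.24) = 0.4941
−0.23·log₂(0.23) = 0.4877
−0.08·log₂(0.08) = 0.2915
−0.04·log₂(0.04) = 0.1858
−0.02·log₂(0.02) = 0.1129
Sum ≈ 2.4766 → 2.477 bits.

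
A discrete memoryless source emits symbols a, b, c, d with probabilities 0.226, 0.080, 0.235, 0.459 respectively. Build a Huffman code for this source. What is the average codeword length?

1.847 bits/symbol

Repeatedly combine the two least-probable nodes; the expected code length is the sum of the merged weights.
merge 2/25 + 113/500 → 153/500
merge 47/200 + 153/500 → 541/1000
merge 459/1000 + 541/1000 → 1
L = 153/500 + 541/1000 + 1 = 1847/1000 = 1.847 bits/symbol.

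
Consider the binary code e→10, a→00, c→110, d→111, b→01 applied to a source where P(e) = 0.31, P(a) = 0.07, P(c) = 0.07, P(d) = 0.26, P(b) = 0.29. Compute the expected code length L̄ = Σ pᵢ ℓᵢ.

2.33 bits/symbol

L̄ = Σ pᵢ·ℓᵢ = 0.31·2 + 0.07·2 + 0.07·3 + 0.26·3 + 0.29·2 = 2.33 bits/symbol.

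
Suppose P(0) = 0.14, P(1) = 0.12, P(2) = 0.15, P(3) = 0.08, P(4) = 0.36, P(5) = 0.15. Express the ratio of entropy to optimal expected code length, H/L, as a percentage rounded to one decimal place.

Entropy H = −Σ p log₂ p ≈ 2.4074 bits.
Huffman merges: 2/25+3/25→1/5; 7/50+3/20→29/100; 3/20+1/5→7/20; 29/100+7/20→16/25; 9/25+16/25→1. L = 62/25 ≈ 2.4800.
Efficiency = H/L = 2.4074/2.4800 = 97.1%.

97.1%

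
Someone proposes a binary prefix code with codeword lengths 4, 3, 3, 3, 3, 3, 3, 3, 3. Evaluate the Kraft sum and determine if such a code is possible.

1.0625; no

With common denominator 2^4 = 16: Σ 2^(−ℓᵢ) = 1/16 + 2/16 + 2/16 + 2/16 + 2/16 + 2/16 + 2/16 + 2/16 + 2/16 = 17/16 = 1.0625.
Kraft's inequality requires Σ ≤ 1; here Σ = 1.0625 > 1, so no such prefix code exists.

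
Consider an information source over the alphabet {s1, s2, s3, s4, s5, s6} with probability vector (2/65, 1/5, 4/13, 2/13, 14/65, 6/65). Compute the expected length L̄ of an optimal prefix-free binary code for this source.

2.4 bits/symbol

Repeatedly combine the two least-probable nodes; the expected code length is the sum of the merged weights.
merge 2/65 + 6/65 → 8/65
merge 8/65 + 2/13 → 18/65
merge 1/5 + 14/65 → 27/65
merge 18/65 + 4/13 → 38/65
merge 27/65 + 38/65 → 1
L = 8/65 + 18/65 + 27/65 + 38/65 + 1 = 12/5 = 2.4 bits/symbol.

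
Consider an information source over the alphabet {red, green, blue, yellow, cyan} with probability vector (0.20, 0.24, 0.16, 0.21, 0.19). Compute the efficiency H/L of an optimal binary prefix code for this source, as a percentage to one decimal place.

Entropy H = −Σ p log₂ p ≈ 2.3096 bits.
Huffman merges: 4/25+19/100→7/20; 1/5+21/100→41/100; 6/25+7/20→59/100; 41/100+59/100→1. L = 47/20 ≈ 2.3500.
Efficiency = H/L = 2.3096/2.3500 = 98.3%.

98.3%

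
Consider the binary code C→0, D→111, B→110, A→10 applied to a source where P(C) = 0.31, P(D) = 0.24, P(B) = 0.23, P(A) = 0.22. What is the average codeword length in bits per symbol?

2.16 bits/symbol

L̄ = Σ pᵢ·ℓᵢ = 0.31·1 + 0.24·3 + 0.23·3 + 0.22·2 = 2.16 bits/symbol.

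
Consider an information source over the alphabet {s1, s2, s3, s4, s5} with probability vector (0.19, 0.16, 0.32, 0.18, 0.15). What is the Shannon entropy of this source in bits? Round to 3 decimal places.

2.260 bits

H = −Σ pᵢ log₂ pᵢ.
−0.19·log₂(0.19) = 0.4552
−0.16·log₂(0.16) = 0.4230
−0.32·log₂(0.32) = 0.5260
−0.18·log₂(0.18) = 0.4453
−0.15·log₂(0.15) = 0.4105
Sum ≈ 2.2601 → 2.260 bits.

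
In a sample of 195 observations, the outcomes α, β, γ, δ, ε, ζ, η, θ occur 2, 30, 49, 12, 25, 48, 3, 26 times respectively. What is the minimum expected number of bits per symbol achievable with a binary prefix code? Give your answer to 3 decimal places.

Probabilities are the counts divided by 195.
Repeatedly combine the two least-probable nodes; the expected code length is the sum of the merged weights.
merge 2/195 + 1/65 → 1/39
merge 1/39 + 4/65 → 17/195
merge 17/195 + 5/39 → 14/65
merge 2/15 + 2/13 → 56/195
merge 14/65 + 16/65 → 6/13
merge 49/195 + 56/195 → 7/13
merge 6/13 + 7/13 → 1
L = 1/39 + 17/195 + 14/65 + 56/195 + 6/13 + 7/13 + 1 = 34/13 ≈ 2.615 bits/symbol.

2.615 bits/symbol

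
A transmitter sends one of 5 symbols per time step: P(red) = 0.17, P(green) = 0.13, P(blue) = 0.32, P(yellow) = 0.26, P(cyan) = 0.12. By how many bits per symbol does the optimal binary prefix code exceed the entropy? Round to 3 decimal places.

0.034 bits

Entropy H = −Σ p log₂ p ≈ 2.2156 bits.
Huffman merges: 3/25+13/100→1/4; 17/100+1/4→21/50; 13/50+8/25→29/50; 21/50+29/50→1. L = 9/4 ≈ 2.2500.
L − H = 2.2500 − 2.2156 = 0.034 bits.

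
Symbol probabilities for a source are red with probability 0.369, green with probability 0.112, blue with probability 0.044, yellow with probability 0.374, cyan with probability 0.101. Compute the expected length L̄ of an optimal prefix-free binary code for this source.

Repeatedly combine the two least-probable nodes; the expected code length is the sum of the merged weights.
merge 11/250 + 101/1000 → 29/200
merge 14/125 + 29/200 → 257/1000
merge 257/1000 + 369/1000 → 313/500
merge 187/500 + 313/500 → 1
L = 29/200 + 257/1000 + 313/500 + 1 = 507/250 = 2.028 bits/symbol.

2.028 bits/symbol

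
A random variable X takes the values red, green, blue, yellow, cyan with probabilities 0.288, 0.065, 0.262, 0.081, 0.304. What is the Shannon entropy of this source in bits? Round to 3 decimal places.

H = −Σ pᵢ log₂ pᵢ.
−0.288·log₂(0.288) = 0.5172
−0.065·log₂(0.065) = 0.2563
−0.262·log₂(0.262) = 0.5063
−0.081·log₂(0.081) = 0.2937
−0.304·log₂(0.304) = 0.5222
Sum ≈ 2.0957 → 2.096 bits.

2.096 bits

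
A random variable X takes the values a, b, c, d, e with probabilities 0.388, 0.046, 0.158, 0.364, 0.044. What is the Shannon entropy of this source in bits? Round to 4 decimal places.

H = −Σ pᵢ log₂ pᵢ.
−0.388·log₂(0.388) = 0.5300
−0.046·log₂(0.046) = 0.2043
−0.158·log₂(0.158) = 0.4206
−0.364·log₂(0.364) = 0.5307
−0.044·log₂(0.044) = 0.1983
Sum ≈ 1.8839 → 1.8839 bits.

1.8839 bits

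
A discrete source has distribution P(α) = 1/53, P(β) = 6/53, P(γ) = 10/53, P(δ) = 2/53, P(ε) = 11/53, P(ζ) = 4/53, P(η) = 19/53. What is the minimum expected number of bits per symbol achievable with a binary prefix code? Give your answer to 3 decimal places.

Repeatedly combine the two least-probable nodes; the expected code length is the sum of the merged weights.
merge 1/53 + 2/53 → 3/53
merge 3/53 + 4/53 → 7/53
merge 6/53 + 7/53 → 13/53
merge 10/53 + 11/53 → 21/53
merge 13/53 + 19/53 → 32/53
merge 21/53 + 32/53 → 1
L = 3/53 + 7/53 + 13/53 + 21/53 + 32/53 + 1 = 129/53 ≈ 2.434 bits/symbol.

2.434 bits/symbol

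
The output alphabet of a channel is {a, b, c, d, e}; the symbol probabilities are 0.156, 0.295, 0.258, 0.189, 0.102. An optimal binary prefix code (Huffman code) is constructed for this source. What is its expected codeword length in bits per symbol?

2.258 bits/symbol

Repeatedly combine the two least-probable nodes; the expected code length is the sum of the merged weights.
merge 51/500 + 39/250 → 129/500
merge 189/1000 + 129/500 → 447/1000
merge 129/500 + 59/200 → 553/1000
merge 447/1000 + 553/1000 → 1
L = 129/500 + 447/1000 + 553/1000 + 1 = 1129/500 = 2.258 bits/symbol.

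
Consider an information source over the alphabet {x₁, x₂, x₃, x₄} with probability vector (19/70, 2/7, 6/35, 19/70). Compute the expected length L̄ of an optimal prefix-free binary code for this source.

2 bits/symbol

Repeatedly combine the two least-probable nodes; the expected code length is the sum of the merged weights.
merge 6/35 + 19/70 → 31/70
merge 19/70 + 2/7 → 39/70
merge 31/70 + 39/70 → 1
L = 31/70 + 39/70 + 1 = 2 bits/symbol.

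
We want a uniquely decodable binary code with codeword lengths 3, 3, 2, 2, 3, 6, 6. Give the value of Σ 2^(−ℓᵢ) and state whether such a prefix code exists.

0.90625; yes

With common denominator 2^6 = 64: Σ 2^(−ℓᵢ) = 8/64 + 8/64 + 16/64 + 16/64 + 8/64 + 1/64 + 1/64 = 58/64 = 0.90625.
Kraft's inequality requires Σ ≤ 1; here Σ = 0.90625 ≤ 1, so such a prefix code exists.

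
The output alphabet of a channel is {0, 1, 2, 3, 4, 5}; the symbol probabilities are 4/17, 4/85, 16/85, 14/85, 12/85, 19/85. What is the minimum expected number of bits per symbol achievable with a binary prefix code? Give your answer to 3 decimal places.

2.541 bits/symbol

Repeatedly combine the two least-probable nodes; the expected code length is the sum of the merged weights.
merge 4/85 + 12/85 → 16/85
merge 14/85 + 16/85 → 6/17
merge 16/85 + 19/85 → 7/17
merge 4/17 + 6/17 → 10/17
merge 7/17 + 10/17 → 1
L = 16/85 + 6/17 + 7/17 + 10/17 + 1 = 216/85 ≈ 2.541 bits/symbol.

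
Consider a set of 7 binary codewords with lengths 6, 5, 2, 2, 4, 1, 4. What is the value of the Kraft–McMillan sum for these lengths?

1.171875

With common denominator 2^6 = 64: Σ 2^(−ℓᵢ) = 1/64 + 2/64 + 16/64 + 16/64 + 4/64 + 32/64 + 4/64 = 75/64 = 1.171875.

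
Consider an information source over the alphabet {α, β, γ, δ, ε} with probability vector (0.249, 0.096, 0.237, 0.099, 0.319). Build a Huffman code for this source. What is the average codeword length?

Repeatedly combine the two least-probable nodes; the expected code length is the sum of the merged weights.
merge 12/125 + 99/1000 → 39/200
merge 39/200 + 237/1000 → 54/125
merge 249/1000 + 319/1000 → 71/125
merge 54/125 + 71/125 → 1
L = 39/200 + 54/125 + 71/125 + 1 = 439/200 = 2.195 bits/symbol.

2.195 bits/symbol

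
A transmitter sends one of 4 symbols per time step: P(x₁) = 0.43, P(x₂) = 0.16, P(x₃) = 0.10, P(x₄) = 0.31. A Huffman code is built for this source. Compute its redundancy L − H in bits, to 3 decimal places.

Entropy H = −Σ p log₂ p ≈ 1.8026 bits.
Huffman merges: 1/10+4/25→13/50; 13/50+31/100→57/100; 43/100+57/100→1. L = 183/100 ≈ 1.8300.
L − H = 1.8300 − 1.8026 = 0.027 bits.

0.027 bits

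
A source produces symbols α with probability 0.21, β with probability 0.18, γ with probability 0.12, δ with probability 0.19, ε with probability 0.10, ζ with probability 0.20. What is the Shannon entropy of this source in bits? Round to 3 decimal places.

2.537 bits

H = −Σ pᵢ log₂ pᵢ.
−0.21·log₂(0.21) = 0.4728
−0.18·log₂(0.18) = 0.4453
−0.12·log₂(0.12) = 0.3671
−0.19·log₂(0.19) = 0.4552
−0.10·log₂(0.10) = 0.3322
−0.20·log₂(0.20) = 0.4644
Sum ≈ 2.5370 → 2.537 bits.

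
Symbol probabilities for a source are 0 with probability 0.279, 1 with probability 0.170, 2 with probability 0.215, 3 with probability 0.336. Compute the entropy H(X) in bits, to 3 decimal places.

1.954 bits

H = −Σ pᵢ log₂ pᵢ.
−0.279·log₂(0.279) = 0.5138
−0.170·log₂(0.170) = 0.4346
−0.215·log₂(0.215) = 0.4768
−0.336·log₂(0.336) = 0.5287
Sum ≈ 1.9539 → 1.954 bits.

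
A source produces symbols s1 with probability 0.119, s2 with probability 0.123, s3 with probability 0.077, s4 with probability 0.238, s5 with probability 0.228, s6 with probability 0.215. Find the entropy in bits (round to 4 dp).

H = −Σ pᵢ log₂ pᵢ.
−0.119·log₂(0.119) = 0.3654
−0.123·log₂(0.123) = 0.3719
−0.077·log₂(0.077) = 0.2848
−0.238·log₂(0.238) = 0.4929
−0.228·log₂(0.228) = 0.4863
−0.215·log₂(0.215) = 0.4768
Sum ≈ 2.4781 → 2.4781 bits.

2.4781 bits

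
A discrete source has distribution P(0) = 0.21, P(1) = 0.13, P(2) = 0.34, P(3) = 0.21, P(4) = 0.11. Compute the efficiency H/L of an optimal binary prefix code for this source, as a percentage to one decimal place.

Entropy H = −Σ p log₂ p ≈ 2.2078 bits.
Huffman merges: 11/100+13/100→6/25; 21/100+21/100→21/50; 6/25+17/50→29/50; 21/50+29/50→1. L = 56/25 ≈ 2.2400.
Efficiency = H/L = 2.2078/2.2400 = 98.6%.

98.6%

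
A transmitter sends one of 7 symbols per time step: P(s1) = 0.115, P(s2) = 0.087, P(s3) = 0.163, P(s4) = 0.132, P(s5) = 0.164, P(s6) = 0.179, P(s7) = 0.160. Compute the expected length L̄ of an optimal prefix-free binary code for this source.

Repeatedly combine the two least-probable nodes; the expected code length is the sum of the merged weights.
merge 87/1000 + 23/200 → 101/500
merge 33/250 + 4/25 → 73/250
merge 163/1000 + 41/250 → 327/1000
merge 179/1000 + 101/500 → 381/1000
merge 73/250 + 327/1000 → 619/1000
merge 381/1000 + 619/1000 → 1
L = 101/500 + 73/250 + 327/1000 + 381/1000 + 619/1000 + 1 = 2821/1000 = 2.821 bits/symbol.

2.821 bits/symbol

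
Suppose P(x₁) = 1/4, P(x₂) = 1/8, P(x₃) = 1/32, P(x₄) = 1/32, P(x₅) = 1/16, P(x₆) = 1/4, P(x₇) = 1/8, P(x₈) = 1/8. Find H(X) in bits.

Each probability is a power of 1/2, so log₂(1/p) is an integer.
H = Σ p·log₂(1/p) = 1/4·2 + 1/8·3 + 1/32·5 + 1/32·5 + 1/16·4 + 1/4·2 + 1/8·3 + 1/8·3 = 2.6875 bits.

2.6875 bits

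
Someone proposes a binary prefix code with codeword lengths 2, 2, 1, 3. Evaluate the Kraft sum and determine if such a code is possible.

With common denominator 2^3 = 8: Σ 2^(−ℓᵢ) = 2/8 + 2/8 + 4/8 + 1/8 = 9/8 = 1.125.
Kraft's inequality requires Σ ≤ 1; here Σ = 1.125 > 1, so no such prefix code exists.

1.125; no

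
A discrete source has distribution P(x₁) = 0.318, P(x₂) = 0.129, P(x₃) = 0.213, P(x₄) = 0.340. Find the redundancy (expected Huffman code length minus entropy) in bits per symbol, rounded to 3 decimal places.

0.089 bits

Entropy H = −Σ p log₂ p ≈ 1.9112 bits.
Huffman merges: 129/1000+213/1000→171/500; 159/500+17/50→329/500; 171/500+329/500→1. L = 2 ≈ 2.0000.
L − H = 2.0000 − 1.9112 = 0.089 bits.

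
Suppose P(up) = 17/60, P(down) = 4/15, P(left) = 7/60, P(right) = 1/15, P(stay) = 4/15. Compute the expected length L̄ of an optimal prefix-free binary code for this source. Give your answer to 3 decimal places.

Repeatedly combine the two least-probable nodes; the expected code length is the sum of the merged weights.
merge 1/15 + 7/60 → 11/60
merge 11/60 + 4/15 → 9/20
merge 4/15 + 17/60 → 11/20
merge 9/20 + 11/20 → 1
L = 11/60 + 9/20 + 11/20 + 1 = 131/60 ≈ 2.183 bits/symbol.

2.183 bits/symbol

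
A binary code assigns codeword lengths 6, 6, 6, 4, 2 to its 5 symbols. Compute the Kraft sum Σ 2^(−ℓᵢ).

0.359375

With common denominator 2^6 = 64: Σ 2^(−ℓᵢ) = 1/64 + 1/64 + 1/64 + 4/64 + 16/64 = 23/64 = 0.359375.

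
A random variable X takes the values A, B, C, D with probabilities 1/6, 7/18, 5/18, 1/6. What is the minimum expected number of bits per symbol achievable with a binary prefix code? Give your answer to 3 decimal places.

Repeatedly combine the two least-probable nodes; the expected code length is the sum of the merged weights.
merge 1/6 + 1/6 → 1/3
merge 5/18 + 1/3 → 11/18
merge 7/18 + 11/18 → 1
L = 1/3 + 11/18 + 1 = 35/18 ≈ 1.944 bits/symbol.

1.944 bits/symbol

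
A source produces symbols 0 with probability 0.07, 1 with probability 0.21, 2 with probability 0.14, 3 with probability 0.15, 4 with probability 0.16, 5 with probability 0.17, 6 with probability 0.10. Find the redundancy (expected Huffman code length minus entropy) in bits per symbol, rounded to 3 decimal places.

0.051 bits

Entropy H = −Σ p log₂ p ≈ 2.7388 bits.
Huffman merges: 7/100+1/10→17/100; 7/50+3/20→29/100; 4/25+17/100→33/100; 17/100+21/100→19/50; 29/100+33/100→31/50; 19/50+31/50→1. L = 279/100 ≈ 2.7900.
L − H = 2.7900 − 2.7388 = 0.051 bits.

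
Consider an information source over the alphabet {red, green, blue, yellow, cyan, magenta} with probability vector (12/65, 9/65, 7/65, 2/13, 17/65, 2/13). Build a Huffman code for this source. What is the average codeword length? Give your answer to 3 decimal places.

Repeatedly combine the two least-probable nodes; the expected code length is the sum of the merged weights.
merge 7/65 + 9/65 → 16/65
merge 2/13 + 2/13 → 4/13
merge 12/65 + 16/65 → 28/65
merge 17/65 + 4/13 → 37/65
merge 28/65 + 37/65 → 1
L = 16/65 + 4/13 + 28/65 + 37/65 + 1 = 166/65 ≈ 2.554 bits/symbol.

2.554 bits/symbol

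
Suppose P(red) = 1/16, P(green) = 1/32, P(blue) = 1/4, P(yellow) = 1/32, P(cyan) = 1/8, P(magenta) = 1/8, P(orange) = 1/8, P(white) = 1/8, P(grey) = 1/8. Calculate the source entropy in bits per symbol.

2.9375 bits

Each probability is a power of 1/2, so log₂(1/p) is an integer.
H = Σ p·log₂(1/p) = 1/16·4 + 1/32·5 + 1/4·2 + 1/32·5 + 1/8·3 + 1/8·3 + 1/8·3 + 1/8·3 + 1/8·3 = 2.9375 bits.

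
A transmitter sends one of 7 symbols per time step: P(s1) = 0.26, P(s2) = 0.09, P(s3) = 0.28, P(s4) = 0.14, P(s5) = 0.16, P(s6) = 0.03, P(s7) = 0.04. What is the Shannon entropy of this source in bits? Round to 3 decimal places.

H = −Σ pᵢ log₂ pᵢ.
−0.26·log₂(0.26) = 0.5053
−0.09·log₂(0.09) = 0.3127
−0.28·log₂(0.28) = 0.5142
−0.14·log₂(0.14) = 0.3971
−0.16·log₂(0.16) = 0.4230
−0.03·log₂(0.03) = 0.1518
−0.04·log₂(0.04) = 0.1858
Sum ≈ 2.4898 → 2.490 bits.

2.490 bits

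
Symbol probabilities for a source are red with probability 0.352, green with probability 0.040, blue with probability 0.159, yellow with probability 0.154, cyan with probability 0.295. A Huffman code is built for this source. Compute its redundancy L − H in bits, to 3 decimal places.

0.121 bits

Entropy H = −Σ p log₂ p ≈ 2.0730 bits.
Huffman merges: 1/25+77/500→97/500; 159/1000+97/500→353/1000; 59/200+44/125→647/1000; 353/1000+647/1000→1. L = 1097/500 ≈ 2.1940.
L − H = 2.1940 − 2.0730 = 0.121 bits.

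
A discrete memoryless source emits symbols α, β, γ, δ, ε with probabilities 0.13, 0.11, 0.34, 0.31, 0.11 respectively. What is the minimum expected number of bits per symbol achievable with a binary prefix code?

Repeatedly combine the two least-probable nodes; the expected code length is the sum of the merged weights.
merge 11/100 + 11/100 → 11/50
merge 13/100 + 11/50 → 7/20
merge 31/100 + 17/50 → 13/20
merge 7/20 + 13/20 → 1
L = 11/50 + 7/20 + 13/20 + 1 = 111/50 = 2.22 bits/symbol.

2.22 bits/symbol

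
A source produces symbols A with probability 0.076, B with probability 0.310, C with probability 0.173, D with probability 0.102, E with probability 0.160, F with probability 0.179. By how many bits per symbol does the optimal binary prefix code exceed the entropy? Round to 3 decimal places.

0.064 bits

Entropy H = −Σ p log₂ p ≈ 2.4475 bits.
Huffman merges: 19/250+51/500→89/500; 4/25+173/1000→333/1000; 89/500+179/1000→357/1000; 31/100+333/1000→643/1000; 357/1000+643/1000→1. L = 2511/1000 ≈ 2.5110.
L − H = 2.5110 − 2.4475 = 0.064 bits.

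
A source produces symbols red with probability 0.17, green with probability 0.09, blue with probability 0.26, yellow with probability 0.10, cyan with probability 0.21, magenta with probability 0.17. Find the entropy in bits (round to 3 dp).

H = −Σ pᵢ log₂ pᵢ.
−0.17·log₂(0.17) = 0.4346
−0.09·log₂(0.09) = 0.3127
−0.26·log₂(0.26) = 0.5053
−0.10·log₂(0.10) = 0.3322
−0.21·log₂(0.21) = 0.4728
−0.17·log₂(0.17) = 0.4346
Sum ≈ 2.4921 → 2.492 bits.

2.492 bits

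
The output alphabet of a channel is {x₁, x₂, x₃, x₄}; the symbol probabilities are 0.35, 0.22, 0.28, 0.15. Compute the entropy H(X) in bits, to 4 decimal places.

H = −Σ pᵢ log₂ pᵢ.
−0.35·log₂(0.35) = 0.5301
−0.22·log₂(0.22) = 0.4806
−0.28·log₂(0.28) = 0.5142
−0.15·log₂(0.15) = 0.4105
Sum ≈ 1.9354 → 1.9354 bits.

1.9354 bits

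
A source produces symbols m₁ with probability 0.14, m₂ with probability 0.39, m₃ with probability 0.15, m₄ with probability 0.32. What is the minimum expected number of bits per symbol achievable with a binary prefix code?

1.9 bits/symbol

Repeatedly combine the two least-probable nodes; the expected code length is the sum of the merged weights.
merge 7/50 + 3/20 → 29/100
merge 29/100 + 8/25 → 61/100
merge 39/100 + 61/100 → 1
L = 29/100 + 61/100 + 1 = 19/10 = 1.9 bits/symbol.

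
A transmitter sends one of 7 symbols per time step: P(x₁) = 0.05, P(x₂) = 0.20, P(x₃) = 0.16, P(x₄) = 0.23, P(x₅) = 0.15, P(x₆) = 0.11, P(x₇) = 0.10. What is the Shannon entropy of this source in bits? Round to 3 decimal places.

2.684 bits

H = −Σ pᵢ log₂ pᵢ.
−0.05·log₂(0.05) = 0.2161
−0.20·log₂(0.20) = 0.4644
−0.16·log₂(0.16) = 0.4230
−0.23·log₂(0.23) = 0.4877
−0.15·log₂(0.15) = 0.4105
−0.11·log₂(0.11) = 0.3503
−0.10·log₂(0.10) = 0.3322
Sum ≈ 2.6842 → 2.684 bits.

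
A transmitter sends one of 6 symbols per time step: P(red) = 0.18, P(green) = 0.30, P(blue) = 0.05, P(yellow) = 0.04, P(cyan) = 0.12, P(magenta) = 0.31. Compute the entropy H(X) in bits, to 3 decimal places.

H = −Σ pᵢ log₂ pᵢ.
−0.18·log₂(0.18) = 0.4453
−0.30·log₂(0.30) = 0.5211
−0.05·log₂(0.05) = 0.2161
−0.04·log₂(0.04) = 0.1858
−0.12·log₂(0.12) = 0.3671
−0.31·log₂(0.31) = 0.5238
Sum ≈ 2.2591 → 2.259 bits.

2.259 bits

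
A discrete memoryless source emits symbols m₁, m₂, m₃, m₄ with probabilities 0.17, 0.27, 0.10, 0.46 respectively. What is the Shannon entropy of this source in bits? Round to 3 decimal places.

H = −Σ pᵢ log₂ pᵢ.
−0.17·log₂(0.17) = 0.4346
−0.27·log₂(0.27) = 0.5100
−0.10·log₂(0.10) = 0.3322
−0.46·log₂(0.46) = 0.5153
Sum ≈ 1.7921 → 1.792 bits.

1.792 bits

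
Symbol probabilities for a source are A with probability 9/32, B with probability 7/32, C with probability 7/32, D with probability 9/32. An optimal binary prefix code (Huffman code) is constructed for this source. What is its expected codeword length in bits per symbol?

2 bits/symbol

Repeatedly combine the two least-probable nodes; the expected code length is the sum of the merged weights.
merge 7/32 + 7/32 → 7/16
merge 9/32 + 9/32 → 9/16
merge 7/16 + 9/16 → 1
L = 7/16 + 9/16 + 1 = 2 bits/symbol.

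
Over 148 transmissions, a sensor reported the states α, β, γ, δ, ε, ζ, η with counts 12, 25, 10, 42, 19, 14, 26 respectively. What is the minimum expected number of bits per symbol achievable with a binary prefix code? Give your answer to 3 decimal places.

Probabilities are the counts divided by 148.
Repeatedly combine the two least-probable nodes; the expected code length is the sum of the merged weights.
merge 5/74 + 3/37 → 11/74
merge 7/74 + 19/148 → 33/148
merge 11/74 + 25/148 → 47/148
merge 13/74 + 33/148 → 59/148
merge 21/74 + 47/148 → 89/148
merge 59/148 + 89/148 → 1
L = 11/74 + 33/148 + 47/148 + 59/148 + 89/148 + 1 = 199/74 ≈ 2.689 bits/symbol.

2.689 bits/symbol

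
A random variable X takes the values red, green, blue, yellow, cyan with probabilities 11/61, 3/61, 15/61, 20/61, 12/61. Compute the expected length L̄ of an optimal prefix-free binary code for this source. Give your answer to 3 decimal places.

Repeatedly combine the two least-probable nodes; the expected code length is the sum of the merged weights.
merge 3/61 + 11/61 → 14/61
merge 12/61 + 14/61 → 26/61
merge 15/61 + 20/61 → 35/61
merge 26/61 + 35/61 → 1
L = 14/61 + 26/61 + 35/61 + 1 = 136/61 ≈ 2.230 bits/symbol.

2.230 bits/symbol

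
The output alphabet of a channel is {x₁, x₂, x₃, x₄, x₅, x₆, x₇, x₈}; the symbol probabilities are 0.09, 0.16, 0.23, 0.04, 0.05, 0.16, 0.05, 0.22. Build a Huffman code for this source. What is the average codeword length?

2.78 bits/symbol

Repeatedly combine the two least-probable nodes; the expected code length is the sum of the merged weights.
merge 1/25 + 1/20 → 9/100
merge 1/20 + 9/100 → 7/50
merge 9/100 + 7/50 → 23/100
merge 4/25 + 4/25 → 8/25
merge 11/50 + 23/100 → 9/20
merge 23/100 + 8/25 → 11/20
merge 9/20 + 11/20 → 1
L = 9/100 + 7/50 + 23/100 + 8/25 + 9/20 + 11/20 + 1 = 139/50 = 2.78 bits/symbol.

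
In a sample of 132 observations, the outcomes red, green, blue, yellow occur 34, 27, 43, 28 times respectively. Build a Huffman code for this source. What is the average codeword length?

2 bits/symbol

Probabilities are the counts divided by 132.
Repeatedly combine the two least-probable nodes; the expected code length is the sum of the merged weights.
merge 9/44 + 7/33 → 5/12
merge 17/66 + 43/132 → 7/12
merge 5/12 + 7/12 → 1
L = 5/12 + 7/12 + 1 = 2 bits/symbol.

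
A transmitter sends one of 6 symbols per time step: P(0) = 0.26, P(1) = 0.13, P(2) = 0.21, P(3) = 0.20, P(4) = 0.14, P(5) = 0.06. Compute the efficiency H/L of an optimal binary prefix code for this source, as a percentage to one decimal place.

Entropy H = −Σ p log₂ p ≈ 2.4658 bits.
Huffman merges: 3/50+13/100→19/100; 7/50+19/100→33/100; 1/5+21/100→41/100; 13/50+33/100→59/100; 41/100+59/100→1. L = 63/25 ≈ 2.5200.
Efficiency = H/L = 2.4658/2.5200 = 97.8%.

97.8%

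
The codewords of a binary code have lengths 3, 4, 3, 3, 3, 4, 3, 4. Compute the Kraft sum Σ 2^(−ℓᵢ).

0.8125

With common denominator 2^4 = 16: Σ 2^(−ℓᵢ) = 2/16 + 1/16 + 2/16 + 2/16 + 2/16 + 1/16 + 2/16 + 1/16 = 13/16 = 0.8125.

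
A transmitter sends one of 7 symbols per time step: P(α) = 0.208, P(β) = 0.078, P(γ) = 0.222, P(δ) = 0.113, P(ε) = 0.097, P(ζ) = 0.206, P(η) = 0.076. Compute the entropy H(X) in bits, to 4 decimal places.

H = −Σ pᵢ log₂ pᵢ.
−0.208·log₂(0.208) = 0.4712
−0.078·log₂(0.078) = 0.2871
−0.222·log₂(0.222) = 0.4820
−0.113·log₂(0.113) = 0.3555
−0.097·log₂(0.097) = 0.3265
−0.206·log₂(0.206) = 0.4695
−0.076·log₂(0.076) = 0.2826
Sum ≈ 2.6743 → 2.6743 bits.

2.6743 bits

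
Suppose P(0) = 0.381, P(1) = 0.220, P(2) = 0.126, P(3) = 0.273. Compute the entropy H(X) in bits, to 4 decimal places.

1.8989 bits

H = −Σ pᵢ log₂ pᵢ.
−0.381·log₂(0.381) = 0.5304
−0.220·log₂(0.220) = 0.4806
−0.126·log₂(0.126) = 0.3766
−0.273·log₂(0.273) = 0.5113
Sum ≈ 1.8989 → 1.8989 bits.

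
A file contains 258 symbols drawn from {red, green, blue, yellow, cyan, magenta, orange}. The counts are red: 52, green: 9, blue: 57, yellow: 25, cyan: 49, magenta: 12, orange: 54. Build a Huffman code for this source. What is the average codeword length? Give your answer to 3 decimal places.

2.628 bits/symbol

Probabilities are the counts divided by 258.
Repeatedly combine the two least-probable nodes; the expected code length is the sum of the merged weights.
merge 3/86 + 2/43 → 7/86
merge 7/86 + 25/258 → 23/129
merge 23/129 + 49/258 → 95/258
merge 26/129 + 9/43 → 53/129
merge 19/86 + 95/258 → 76/129
merge 53/129 + 76/129 → 1
L = 7/86 + 23/129 + 95/258 + 53/129 + 76/129 + 1 = 113/43 ≈ 2.628 bits/symbol.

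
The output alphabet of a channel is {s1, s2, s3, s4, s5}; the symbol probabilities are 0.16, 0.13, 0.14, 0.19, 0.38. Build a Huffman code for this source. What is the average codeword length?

Repeatedly combine the two least-probable nodes; the expected code length is the sum of the merged weights.
merge 13/100 + 7/50 → 27/100
merge 4/25 + 19/100 → 7/20
merge 27/100 + 7/20 → 31/50
merge 19/50 + 31/50 → 1
L = 27/100 + 7/20 + 31/50 + 1 = 56/25 = 2.24 bits/symbol.

2.24 bits/symbol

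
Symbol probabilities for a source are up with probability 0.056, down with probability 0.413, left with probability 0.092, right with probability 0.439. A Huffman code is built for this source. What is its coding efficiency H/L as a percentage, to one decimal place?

Entropy H = −Σ p log₂ p ≈ 1.5979 bits.
Huffman merges: 7/125+23/250→37/250; 37/250+413/1000→561/1000; 439/1000+561/1000→1. L = 1709/1000 ≈ 1.7090.
Efficiency = H/L = 1.5979/1.7090 = 93.5%.

93.5%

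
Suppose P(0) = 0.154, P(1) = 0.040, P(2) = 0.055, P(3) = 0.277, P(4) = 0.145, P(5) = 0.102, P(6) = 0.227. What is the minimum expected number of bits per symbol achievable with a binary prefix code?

Repeatedly combine the two least-probable nodes; the expected code length is the sum of the merged weights.
merge 1/25 + 11/200 → 19/200
merge 19/200 + 51/500 → 197/1000
merge 29/200 + 77/500 → 299/1000
merge 197/1000 + 227/1000 → 53/125
merge 277/1000 + 299/1000 → 72/125
merge 53/125 + 72/125 → 1
L = 19/200 + 197/1000 + 299/1000 + 53/125 + 72/125 + 1 = 2591/1000 = 2.591 bits/symbol.

2.591 bits/symbol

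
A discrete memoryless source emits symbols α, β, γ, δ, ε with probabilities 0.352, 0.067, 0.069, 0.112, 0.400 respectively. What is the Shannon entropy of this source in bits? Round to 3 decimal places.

1.940 bits

H = −Σ pᵢ log₂ pᵢ.
−0.352·log₂(0.352) = 0.5302
−0.067·log₂(0.067) = 0.2613
−0.069·log₂(0.069) = 0.2662
−0.112·log₂(0.112) = 0.3537
−0.400·log₂(0.400) = 0.5288
Sum ≈ 1.9402 → 1.940 bits.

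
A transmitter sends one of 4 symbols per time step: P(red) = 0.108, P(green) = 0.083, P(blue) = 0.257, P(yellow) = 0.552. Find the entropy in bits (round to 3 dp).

H = −Σ pᵢ log₂ pᵢ.
−0.108·log₂(0.108) = 0.3468
−0.083·log₂(0.083) = 0.2980
−0.257·log₂(0.257) = 0.5038
−0.552·log₂(0.552) = 0.4732
Sum ≈ 1.6218 → 1.622 bits.

1.622 bits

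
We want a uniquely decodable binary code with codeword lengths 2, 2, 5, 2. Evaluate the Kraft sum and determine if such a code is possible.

0.78125; yes

With common denominator 2^5 = 32: Σ 2^(−ℓᵢ) = 8/32 + 8/32 + 1/32 + 8/32 = 25/32 = 0.78125.
Kraft's inequality requires Σ ≤ 1; here Σ = 0.78125 ≤ 1, so such a prefix code exists.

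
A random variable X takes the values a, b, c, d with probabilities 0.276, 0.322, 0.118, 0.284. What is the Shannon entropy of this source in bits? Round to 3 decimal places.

H = −Σ pᵢ log₂ pᵢ.
−0.276·log₂(0.276) = 0.5126
−0.322·log₂(0.322) = 0.5264
−0.118·log₂(0.118) = 0.3638
−0.284·log₂(0.284) = 0.5158
Sum ≈ 1.9186 → 1.919 bits.

1.919 bits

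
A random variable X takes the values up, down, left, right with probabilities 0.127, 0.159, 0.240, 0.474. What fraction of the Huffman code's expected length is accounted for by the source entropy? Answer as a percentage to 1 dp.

99.6%

Entropy H = −Σ p log₂ p ≈ 1.8046 bits.
Huffman merges: 127/1000+159/1000→143/500; 6/25+143/500→263/500; 237/500+263/500→1. L = 453/250 ≈ 1.8120.
Efficiency = H/L = 1.8046/1.8120 = 99.6%.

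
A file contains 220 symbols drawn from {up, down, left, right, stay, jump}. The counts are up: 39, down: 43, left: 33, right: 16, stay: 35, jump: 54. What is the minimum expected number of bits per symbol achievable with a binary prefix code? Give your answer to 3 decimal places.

2.559 bits/symbol

Probabilities are the counts divided by 220.
Repeatedly combine the two least-probable nodes; the expected code length is the sum of the merged weights.
merge 4/55 + 3/20 → 49/220
merge 7/44 + 39/220 → 37/110
merge 43/220 + 49/220 → 23/55
merge 27/110 + 37/110 → 32/55
merge 23/55 + 32/55 → 1
L = 49/220 + 37/110 + 23/55 + 32/55 + 1 = 563/220 ≈ 2.559 bits/symbol.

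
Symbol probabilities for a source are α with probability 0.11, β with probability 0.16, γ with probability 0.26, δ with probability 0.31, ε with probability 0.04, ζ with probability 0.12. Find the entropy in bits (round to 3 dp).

2.355 bits

H = −Σ pᵢ log₂ pᵢ.
−0.11·log₂(0.11) = 0.3503
−0.16·log₂(0.16) = 0.4230
−0.26·log₂(0.26) = 0.5053
−0.31·log₂(0.31) = 0.5238
−0.04·log₂(0.04) = 0.1858
−0.12·log₂(0.12) = 0.3671
Sum ≈ 2.3552 → 2.355 bits.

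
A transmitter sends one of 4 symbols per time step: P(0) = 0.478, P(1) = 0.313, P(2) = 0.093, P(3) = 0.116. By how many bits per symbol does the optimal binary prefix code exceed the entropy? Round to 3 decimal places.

Entropy H = −Σ p log₂ p ≈ 1.7127 bits.
Huffman merges: 93/1000+29/250→209/1000; 209/1000+313/1000→261/500; 239/500+261/500→1. L = 1731/1000 ≈ 1.7310.
L − H = 1.7310 − 1.7127 = 0.018 bits.

0.018 bits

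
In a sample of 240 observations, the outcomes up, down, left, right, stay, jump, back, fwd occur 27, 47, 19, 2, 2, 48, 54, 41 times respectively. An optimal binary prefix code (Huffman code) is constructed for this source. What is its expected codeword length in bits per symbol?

2.6875 bits/symbol

Probabilities are the counts divided by 240.
Repeatedly combine the two least-probable nodes; the expected code length is the sum of the merged weights.
merge 1/120 + 1/120 → 1/60
merge 1/60 + 19/240 → 23/240
merge 23/240 + 9/80 → 5/24
merge 41/240 + 47/240 → 11/30
merge 1/5 + 5/24 → 49/120
merge 9/40 + 11/30 → 71/120
merge 49/120 + 71/120 → 1
L = 1/60 + 23/240 + 5/24 + 11/30 + 49/120 + 71/120 + 1 = 43/16 = 2.6875 bits/symbol.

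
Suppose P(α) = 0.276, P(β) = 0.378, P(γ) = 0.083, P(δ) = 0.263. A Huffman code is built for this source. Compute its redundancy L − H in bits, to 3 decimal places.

Entropy H = −Σ p log₂ p ≈ 1.8479 bits.
Huffman merges: 83/1000+263/1000→173/500; 69/250+173/500→311/500; 189/500+311/500→1. L = 246/125 ≈ 1.9680.
L − H = 1.9680 − 1.8479 = 0.120 bits.

0.120 bits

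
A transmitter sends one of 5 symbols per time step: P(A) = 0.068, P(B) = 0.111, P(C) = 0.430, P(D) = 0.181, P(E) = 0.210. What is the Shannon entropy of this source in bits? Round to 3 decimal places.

H = −Σ pᵢ log₂ pᵢ.
−0.068·log₂(0.068) = 0.2637
−0.111·log₂(0.111) = 0.3520
−0.430·log₂(0.430) = 0.5236
−0.181·log₂(0.181) = 0.4463
−0.210·log₂(0.210) = 0.4728
Sum ≈ 2.0585 → 2.058 bits.

2.058 bits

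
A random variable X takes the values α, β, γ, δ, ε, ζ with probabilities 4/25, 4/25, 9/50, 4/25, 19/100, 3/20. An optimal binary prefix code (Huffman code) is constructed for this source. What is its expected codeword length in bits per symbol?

Repeatedly combine the two least-probable nodes; the expected code length is the sum of the merged weights.
merge 3/20 + 4/25 → 31/100
merge 4/25 + 4/25 → 8/25
merge 9/50 + 19/100 → 37/100
merge 31/100 + 8/25 → 63/100
merge 37/100 + 63/100 → 1
L = 31/100 + 8/25 + 37/100 + 63/100 + 1 = 263/100 = 2.63 bits/symbol.

2.63 bits/symbol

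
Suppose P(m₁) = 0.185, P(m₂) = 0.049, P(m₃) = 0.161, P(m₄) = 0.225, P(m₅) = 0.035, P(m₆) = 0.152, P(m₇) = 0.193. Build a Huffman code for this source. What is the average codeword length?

Repeatedly combine the two least-probable nodes; the expected code length is the sum of the merged weights.
merge 7/200 + 49/1000 → 21/250
merge 21/250 + 19/125 → 59/250
merge 161/1000 + 37/200 → 173/500
merge 193/1000 + 9/40 → 209/500
merge 59/250 + 173/500 → 291/500
merge 209/500 + 291/500 → 1
L = 21/250 + 59/250 + 173/500 + 209/500 + 291/500 + 1 = 1333/500 = 2.666 bits/symbol.

2.666 bits/symbol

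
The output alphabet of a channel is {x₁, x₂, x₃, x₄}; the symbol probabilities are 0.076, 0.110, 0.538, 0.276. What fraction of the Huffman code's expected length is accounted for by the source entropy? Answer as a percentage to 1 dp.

98.7%

Entropy H = −Σ p log₂ p ≈ 1.6266 bits.
Huffman merges: 19/250+11/100→93/500; 93/500+69/250→231/500; 231/500+269/500→1. L = 206/125 ≈ 1.6480.
Efficiency = H/L = 1.6266/1.6480 = 98.7%.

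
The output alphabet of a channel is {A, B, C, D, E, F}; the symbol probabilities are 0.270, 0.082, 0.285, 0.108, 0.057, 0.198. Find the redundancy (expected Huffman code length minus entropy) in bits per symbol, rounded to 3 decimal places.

Entropy H = −Σ p log₂ p ≈ 2.3670 bits.
Huffman merges: 57/1000+41/500→139/1000; 27/250+139/1000→247/1000; 99/500+247/1000→89/200; 27/100+57/200→111/200; 89/200+111/200→1. L = 1193/500 ≈ 2.3860.
L − H = 2.3860 − 2.3670 = 0.019 bits.

0.019 bits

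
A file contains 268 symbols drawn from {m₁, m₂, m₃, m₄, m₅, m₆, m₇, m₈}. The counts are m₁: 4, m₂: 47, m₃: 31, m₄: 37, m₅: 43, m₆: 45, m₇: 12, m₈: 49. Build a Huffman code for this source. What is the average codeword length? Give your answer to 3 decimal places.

Probabilities are the counts divided by 268.
Repeatedly combine the two least-probable nodes; the expected code length is the sum of the merged weights.
merge 1/67 + 3/67 → 4/67
merge 4/67 + 31/268 → 47/268
merge 37/268 + 43/268 → 20/67
merge 45/268 + 47/268 → 23/67
merge 47/268 + 49/268 → 24/67
merge 20/67 + 23/67 → 43/67
merge 24/67 + 43/67 → 1
L = 4/67 + 47/268 + 20/67 + 23/67 + 24/67 + 43/67 + 1 = 771/268 ≈ 2.877 bits/symbol.

2.877 bits/symbol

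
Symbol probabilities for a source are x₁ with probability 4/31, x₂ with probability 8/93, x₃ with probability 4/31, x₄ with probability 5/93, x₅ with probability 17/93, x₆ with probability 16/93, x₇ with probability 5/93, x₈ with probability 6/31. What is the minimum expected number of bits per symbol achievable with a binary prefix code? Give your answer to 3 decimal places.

2.914 bits/symbol

Repeatedly combine the two least-probable nodes; the expected code length is the sum of the merged weights.
merge 5/93 + 5/93 → 10/93
merge 8/93 + 10/93 → 6/31
merge 4/31 + 4/31 → 8/31
merge 16/93 + 17/93 → 11/31
merge 6/31 + 6/31 → 12/31
merge 8/31 + 11/31 → 19/31
merge 12/31 + 19/31 → 1
L = 10/93 + 6/31 + 8/31 + 11/31 + 12/31 + 19/31 + 1 = 271/93 ≈ 2.914 bits/symbol.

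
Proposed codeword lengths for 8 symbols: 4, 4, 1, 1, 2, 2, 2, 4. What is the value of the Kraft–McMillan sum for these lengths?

With common denominator 2^4 = 16: Σ 2^(−ℓᵢ) = 1/16 + 1/16 + 8/16 + 8/16 + 4/16 + 4/16 + 4/16 + 1/16 = 31/16 = 1.9375.

1.9375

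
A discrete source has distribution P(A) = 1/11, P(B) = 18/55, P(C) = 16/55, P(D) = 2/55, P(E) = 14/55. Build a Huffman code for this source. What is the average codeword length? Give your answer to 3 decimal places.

2.127 bits/symbol

Repeatedly combine the two least-probable nodes; the expected code length is the sum of the merged weights.
merge 2/55 + 1/11 → 7/55
merge 7/55 + 14/55 → 21/55
merge 16/55 + 18/55 → 34/55
merge 21/55 + 34/55 → 1
L = 7/55 + 21/55 + 34/55 + 1 = 117/55 ≈ 2.127 bits/symbol.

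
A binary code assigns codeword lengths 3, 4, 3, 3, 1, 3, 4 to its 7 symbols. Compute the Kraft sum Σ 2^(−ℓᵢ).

1.125

With common denominator 2^4 = 16: Σ 2^(−ℓᵢ) = 2/16 + 1/16 + 2/16 + 2/16 + 8/16 + 2/16 + 1/16 = 18/16 = 1.125.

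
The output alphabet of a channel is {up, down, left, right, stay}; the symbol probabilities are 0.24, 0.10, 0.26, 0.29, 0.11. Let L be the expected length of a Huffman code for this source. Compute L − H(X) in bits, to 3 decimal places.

Entropy H = −Σ p log₂ p ≈ 2.1998 bits.
Huffman merges: 1/10+11/100→21/100; 21/100+6/25→9/20; 13/50+29/100→11/20; 9/20+11/20→1. L = 221/100 ≈ 2.2100.
L − H = 2.2100 − 2.1998 = 0.010 bits.

0.010 bits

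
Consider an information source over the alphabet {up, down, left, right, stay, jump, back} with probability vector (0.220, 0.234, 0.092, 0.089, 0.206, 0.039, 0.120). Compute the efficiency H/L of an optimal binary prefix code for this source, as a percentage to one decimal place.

97.9%

Entropy H = −Σ p log₂ p ≈ 2.6173 bits.
Huffman merges: 39/1000+89/1000→16/125; 23/250+3/25→53/250; 16/125+103/500→167/500; 53/250+11/50→54/125; 117/500+167/500→71/125; 54/125+71/125→1. L = 1337/500 ≈ 2.6740.
Efficiency = H/L = 2.6173/2.6740 = 97.9%.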